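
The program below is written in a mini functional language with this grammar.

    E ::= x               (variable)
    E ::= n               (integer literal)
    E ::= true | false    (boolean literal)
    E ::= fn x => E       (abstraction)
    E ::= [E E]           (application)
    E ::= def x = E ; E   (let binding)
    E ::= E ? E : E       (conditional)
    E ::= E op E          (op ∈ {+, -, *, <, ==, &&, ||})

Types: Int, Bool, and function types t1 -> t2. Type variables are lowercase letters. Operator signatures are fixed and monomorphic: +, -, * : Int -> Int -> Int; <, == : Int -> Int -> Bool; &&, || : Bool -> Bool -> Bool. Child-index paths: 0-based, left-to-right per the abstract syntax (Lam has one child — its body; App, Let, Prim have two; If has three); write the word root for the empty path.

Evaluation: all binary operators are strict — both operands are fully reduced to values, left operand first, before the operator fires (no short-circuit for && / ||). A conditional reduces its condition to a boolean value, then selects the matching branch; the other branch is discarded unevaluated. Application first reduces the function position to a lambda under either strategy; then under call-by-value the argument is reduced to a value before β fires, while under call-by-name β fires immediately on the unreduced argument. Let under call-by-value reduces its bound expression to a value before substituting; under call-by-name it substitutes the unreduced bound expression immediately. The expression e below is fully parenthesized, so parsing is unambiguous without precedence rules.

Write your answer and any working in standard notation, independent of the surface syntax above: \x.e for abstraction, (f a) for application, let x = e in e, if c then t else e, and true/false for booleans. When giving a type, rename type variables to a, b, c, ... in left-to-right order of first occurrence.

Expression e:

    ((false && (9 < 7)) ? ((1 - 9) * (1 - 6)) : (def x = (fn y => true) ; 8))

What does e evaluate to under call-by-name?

Trace:
step 0: (if (false && (9 < 7)) then ((1 - 9) * (1 - 6)) else (let x = (\y.true) in 8))
step 1: [delta@0.1] (if (false && false) then ((1 - 9) * (1 - 6)) else (let x = (\y.true) in 8))
step 2: [delta@0] (if false then ((1 - 9) * (1 - 6)) else (let x = (\y.true) in 8))
step 3: [if@root] (let x = (\y.true) in 8)
step 4: [let@root] 8

Answer: 8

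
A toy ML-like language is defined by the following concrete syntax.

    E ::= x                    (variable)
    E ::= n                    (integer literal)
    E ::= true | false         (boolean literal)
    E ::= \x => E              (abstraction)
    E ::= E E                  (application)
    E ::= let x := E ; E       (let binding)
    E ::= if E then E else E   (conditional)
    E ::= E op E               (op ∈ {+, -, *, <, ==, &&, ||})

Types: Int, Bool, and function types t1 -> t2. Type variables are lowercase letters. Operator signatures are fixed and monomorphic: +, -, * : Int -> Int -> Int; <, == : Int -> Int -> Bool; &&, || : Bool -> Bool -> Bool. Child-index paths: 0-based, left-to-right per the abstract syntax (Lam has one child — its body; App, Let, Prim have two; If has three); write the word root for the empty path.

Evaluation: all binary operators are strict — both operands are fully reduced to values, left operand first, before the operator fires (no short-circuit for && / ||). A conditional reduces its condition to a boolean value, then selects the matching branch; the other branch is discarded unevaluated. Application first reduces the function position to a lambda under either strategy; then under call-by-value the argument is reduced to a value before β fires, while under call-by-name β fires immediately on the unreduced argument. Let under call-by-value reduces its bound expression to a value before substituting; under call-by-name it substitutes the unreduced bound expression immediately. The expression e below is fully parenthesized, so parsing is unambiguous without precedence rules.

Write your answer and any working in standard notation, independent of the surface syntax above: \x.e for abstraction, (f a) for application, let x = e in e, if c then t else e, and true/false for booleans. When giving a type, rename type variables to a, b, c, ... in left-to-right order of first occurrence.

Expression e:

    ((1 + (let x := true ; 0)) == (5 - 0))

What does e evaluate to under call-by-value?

Answer: false

Trace:
step 0: ((1 + (let x = true in 0)) == (5 - 0))
step 1: [let@0.1] ((1 + 0) == (5 - 0))
step 2: [delta@0] (1 == (5 - 0))
step 3: [delta@1] (1 == 5)
step 4: [delta@root] false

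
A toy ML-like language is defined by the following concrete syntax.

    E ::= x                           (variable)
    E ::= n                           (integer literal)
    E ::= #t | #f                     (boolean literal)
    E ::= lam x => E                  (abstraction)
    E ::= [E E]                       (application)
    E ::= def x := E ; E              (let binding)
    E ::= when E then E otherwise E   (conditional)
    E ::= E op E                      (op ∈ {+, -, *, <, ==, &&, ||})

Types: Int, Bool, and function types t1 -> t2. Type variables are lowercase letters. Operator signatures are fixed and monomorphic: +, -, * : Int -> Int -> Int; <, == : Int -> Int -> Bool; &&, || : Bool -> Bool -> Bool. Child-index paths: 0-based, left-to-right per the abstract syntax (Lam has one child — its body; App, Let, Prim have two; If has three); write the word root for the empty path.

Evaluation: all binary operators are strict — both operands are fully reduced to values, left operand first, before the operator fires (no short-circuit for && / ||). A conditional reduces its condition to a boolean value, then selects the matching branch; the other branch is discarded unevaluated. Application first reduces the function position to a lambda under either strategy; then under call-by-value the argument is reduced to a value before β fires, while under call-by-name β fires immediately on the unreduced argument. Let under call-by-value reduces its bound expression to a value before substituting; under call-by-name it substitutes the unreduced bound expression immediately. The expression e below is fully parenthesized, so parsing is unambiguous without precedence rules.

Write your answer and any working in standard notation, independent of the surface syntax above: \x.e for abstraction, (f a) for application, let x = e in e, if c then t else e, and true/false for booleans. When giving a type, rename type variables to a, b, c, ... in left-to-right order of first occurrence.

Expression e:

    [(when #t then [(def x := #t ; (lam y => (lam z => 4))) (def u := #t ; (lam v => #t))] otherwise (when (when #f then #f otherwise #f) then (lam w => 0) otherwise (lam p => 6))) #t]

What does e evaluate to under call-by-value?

Working:
step 0: ((if true then ((let x = true in (\y.(\z.4))) (let u = true in (\v.true))) else (if (if false then false else false) then (\w.0) else (\p.6))) true)
step 1: [if@0] (((let x = true in (\y.(\z.4))) (let u = true in (\v.true))) true)
step 2: [let@0.0] (((\y.(\z.4)) (let u = true in (\v.true))) true)
step 3: [let@0.1] (((\y.(\z.4)) (\v.true)) true)
step 4: [beta@0] ((\z.4) true)
step 5: [beta@root] 4

Answer: 4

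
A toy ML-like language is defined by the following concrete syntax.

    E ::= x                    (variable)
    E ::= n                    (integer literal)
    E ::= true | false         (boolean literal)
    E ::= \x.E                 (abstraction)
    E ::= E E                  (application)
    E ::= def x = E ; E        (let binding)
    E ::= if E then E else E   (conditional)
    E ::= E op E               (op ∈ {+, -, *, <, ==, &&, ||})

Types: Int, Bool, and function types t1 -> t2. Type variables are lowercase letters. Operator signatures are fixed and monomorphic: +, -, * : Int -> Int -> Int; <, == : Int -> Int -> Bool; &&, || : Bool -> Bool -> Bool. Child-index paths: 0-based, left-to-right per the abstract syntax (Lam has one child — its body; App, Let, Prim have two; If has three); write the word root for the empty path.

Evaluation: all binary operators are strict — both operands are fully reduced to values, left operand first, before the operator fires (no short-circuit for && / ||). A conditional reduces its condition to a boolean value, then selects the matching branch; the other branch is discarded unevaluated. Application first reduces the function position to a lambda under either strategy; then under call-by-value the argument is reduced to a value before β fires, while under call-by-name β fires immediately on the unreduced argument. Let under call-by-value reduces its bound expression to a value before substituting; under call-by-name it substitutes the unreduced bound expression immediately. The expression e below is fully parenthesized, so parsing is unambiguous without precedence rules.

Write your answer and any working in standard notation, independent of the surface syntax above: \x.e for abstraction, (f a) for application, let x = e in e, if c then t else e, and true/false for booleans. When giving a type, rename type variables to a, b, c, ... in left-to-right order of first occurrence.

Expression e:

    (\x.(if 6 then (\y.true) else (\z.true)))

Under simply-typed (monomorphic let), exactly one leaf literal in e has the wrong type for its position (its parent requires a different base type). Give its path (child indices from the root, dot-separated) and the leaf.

Working:
  unify Int ~ Bool
  FAIL: mismatch Int ~ Bool

Answer: 0.0 : 6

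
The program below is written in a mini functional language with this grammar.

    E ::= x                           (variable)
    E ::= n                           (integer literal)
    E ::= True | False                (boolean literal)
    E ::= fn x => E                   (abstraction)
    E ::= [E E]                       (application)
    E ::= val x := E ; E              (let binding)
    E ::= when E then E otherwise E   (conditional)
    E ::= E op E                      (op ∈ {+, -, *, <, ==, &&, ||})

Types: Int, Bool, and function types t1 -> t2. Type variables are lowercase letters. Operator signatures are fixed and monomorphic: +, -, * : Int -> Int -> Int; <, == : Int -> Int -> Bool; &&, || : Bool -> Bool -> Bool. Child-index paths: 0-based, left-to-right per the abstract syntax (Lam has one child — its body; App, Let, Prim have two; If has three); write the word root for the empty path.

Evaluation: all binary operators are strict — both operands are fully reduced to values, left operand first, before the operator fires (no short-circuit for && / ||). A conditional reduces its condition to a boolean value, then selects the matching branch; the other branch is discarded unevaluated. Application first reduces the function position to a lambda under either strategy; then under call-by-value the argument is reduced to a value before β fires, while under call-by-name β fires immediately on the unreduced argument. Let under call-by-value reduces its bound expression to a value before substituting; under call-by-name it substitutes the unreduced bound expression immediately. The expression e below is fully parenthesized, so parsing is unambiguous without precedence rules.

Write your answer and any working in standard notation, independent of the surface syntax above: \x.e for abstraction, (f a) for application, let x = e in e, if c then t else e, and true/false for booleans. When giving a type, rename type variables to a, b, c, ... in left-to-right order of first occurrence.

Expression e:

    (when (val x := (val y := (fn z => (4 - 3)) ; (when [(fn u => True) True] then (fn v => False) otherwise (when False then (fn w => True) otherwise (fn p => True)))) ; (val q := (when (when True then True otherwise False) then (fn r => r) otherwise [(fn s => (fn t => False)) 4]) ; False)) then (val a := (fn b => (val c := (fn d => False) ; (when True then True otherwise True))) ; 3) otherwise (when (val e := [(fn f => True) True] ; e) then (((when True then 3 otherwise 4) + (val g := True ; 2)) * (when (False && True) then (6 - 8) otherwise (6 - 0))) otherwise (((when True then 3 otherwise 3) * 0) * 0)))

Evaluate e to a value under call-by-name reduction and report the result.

Trace:
step 0: (if (let x = (let y = (\z.(4 - 3)) in (if ((\u.true) true) then (\v.false) else (if false then (\w.true) else (\p.true)))) in (let q = (if (if true then true else false) then (\r.r) else ((\s.(\t.false)) 4)) in false)) then (let a = (\b.(let c = (\d.false) in (if true then true else true))) in 3) else (if (let e = ((\f.true) true) in e) then (((if true then 3 else 4) + (let g = true in 2)) * (if (false && true) then (6 - 8) else (6 - 0))) else (((if true then 3 else 3) * 0) * 0)))
step 1: [let@0] (if (let q = (if (if true then true else false) then (\r.r) else ((\s.(\t.false)) 4)) in false) then (let a = (\b.(let c = (\d.false) in (if true then true else true))) in 3) else (if (let e = ((\f.true) true) in e) then (((if true then 3 else 4) + (let g = true in 2)) * (if (false && true) then (6 - 8) else (6 - 0))) else (((if true then 3 else 3) * 0) * 0)))
step 2: [let@0] (if false then (let a = (\b.(let c = (\d.false) in (if true then true else true))) in 3) else (if (let e = ((\f.true) true) in e) then (((if true then 3 else 4) + (let g = true in 2)) * (if (false && true) then (6 - 8) else (6 - 0))) else (((if true then 3 else 3) * 0) * 0)))
step 3: [if@root] (if (let e = ((\f.true) true) in e) then (((if true then 3 else 4) + (let g = true in 2)) * (if (false && true) then (6 - 8) else (6 - 0))) else (((if true then 3 else 3) * 0) * 0))
step 4: [let@0] (if ((\f.true) true) then (((if true then 3 else 4) + (let g = true in 2)) * (if (false && true) then (6 - 8) else (6 - 0))) else (((if true then 3 else 3) * 0) * 0))
step 5: [beta@0] (if true then (((if true then 3 else 4) + (let g = true in 2)) * (if (false && true) then (6 - 8) else (6 - 0))) else (((if true then 3 else 3) * 0) * 0))
step 6: [if@root] (((if true then 3 else 4) + (let g = true in 2)) * (if (false && true) then (6 - 8) else (6 - 0)))
step 7: [if@0.0] ((3 + (let g = true in 2)) * (if (false && true) then (6 - 8) else (6 - 0)))
step 8: [let@0.1] ((3 + 2) * (if (false && true) then (6 - 8) else (6 - 0)))
step 9: [delta@0] (5 * (if (false && true) then (6 - 8) else (6 - 0)))
step 10: [delta@1.0] (5 * (if false then (6 - 8) else (6 - 0)))
step 11: [if@1] (5 * (6 - 0))
step 12: [delta@1] (5 * 6)
step 13: [delta@root] 30

Answer: 30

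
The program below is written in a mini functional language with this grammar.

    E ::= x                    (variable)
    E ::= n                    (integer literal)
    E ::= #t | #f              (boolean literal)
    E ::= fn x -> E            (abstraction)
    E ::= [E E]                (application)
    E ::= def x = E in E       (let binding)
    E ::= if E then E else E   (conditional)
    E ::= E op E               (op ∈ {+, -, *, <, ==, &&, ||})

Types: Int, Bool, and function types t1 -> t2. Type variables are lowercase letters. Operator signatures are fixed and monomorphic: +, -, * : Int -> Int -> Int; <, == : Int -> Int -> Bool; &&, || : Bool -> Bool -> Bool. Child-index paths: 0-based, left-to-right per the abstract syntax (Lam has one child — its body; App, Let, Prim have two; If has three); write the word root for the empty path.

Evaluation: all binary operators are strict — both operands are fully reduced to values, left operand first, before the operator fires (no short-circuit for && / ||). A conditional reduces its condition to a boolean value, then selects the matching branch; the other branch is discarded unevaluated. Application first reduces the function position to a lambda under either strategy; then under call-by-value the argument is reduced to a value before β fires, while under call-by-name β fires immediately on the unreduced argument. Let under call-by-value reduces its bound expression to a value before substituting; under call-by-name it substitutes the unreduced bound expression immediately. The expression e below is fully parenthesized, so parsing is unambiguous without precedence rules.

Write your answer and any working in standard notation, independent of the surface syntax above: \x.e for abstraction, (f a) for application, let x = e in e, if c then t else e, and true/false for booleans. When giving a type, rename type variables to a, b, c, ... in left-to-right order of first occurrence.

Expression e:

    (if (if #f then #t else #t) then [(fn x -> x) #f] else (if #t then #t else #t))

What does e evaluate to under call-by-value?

Trace:
step 0: (if (if false then true else true) then ((\x.x) false) else (if true then true else true))
step 1: [if@0] (if true then ((\x.x) false) else (if true then true else true))
step 2: [if@root] ((\x.x) false)
step 3: [beta@root] false

Answer: false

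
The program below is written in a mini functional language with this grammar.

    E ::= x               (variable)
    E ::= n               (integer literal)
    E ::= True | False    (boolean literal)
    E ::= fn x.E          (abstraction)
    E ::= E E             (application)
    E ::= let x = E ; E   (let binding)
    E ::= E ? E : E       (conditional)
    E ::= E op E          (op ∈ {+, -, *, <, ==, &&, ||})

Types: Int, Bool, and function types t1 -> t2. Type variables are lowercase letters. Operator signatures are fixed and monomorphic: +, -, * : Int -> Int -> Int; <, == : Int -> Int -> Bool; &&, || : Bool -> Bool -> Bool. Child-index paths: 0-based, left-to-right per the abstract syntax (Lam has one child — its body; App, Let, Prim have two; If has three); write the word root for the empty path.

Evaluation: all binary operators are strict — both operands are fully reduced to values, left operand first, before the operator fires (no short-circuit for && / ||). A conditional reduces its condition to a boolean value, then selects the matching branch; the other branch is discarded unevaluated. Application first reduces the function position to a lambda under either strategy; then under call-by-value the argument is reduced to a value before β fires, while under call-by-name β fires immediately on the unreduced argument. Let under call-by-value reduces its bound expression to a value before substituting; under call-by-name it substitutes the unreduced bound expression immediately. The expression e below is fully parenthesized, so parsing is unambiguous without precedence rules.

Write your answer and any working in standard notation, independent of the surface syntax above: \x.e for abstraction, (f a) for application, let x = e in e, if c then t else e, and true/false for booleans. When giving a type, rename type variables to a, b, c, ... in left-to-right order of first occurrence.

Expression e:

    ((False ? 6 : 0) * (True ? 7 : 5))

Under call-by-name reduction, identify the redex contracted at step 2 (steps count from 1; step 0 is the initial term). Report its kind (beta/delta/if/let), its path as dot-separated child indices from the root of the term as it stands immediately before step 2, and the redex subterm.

Trace:
step 0: ((if false then 6 else 0) * (if true then 7 else 5))
step 1: [if@0] (0 * (if true then 7 else 5))
step 2: [if@1] (0 * 7)

Answer: if at 1 : (if true then 7 else 5)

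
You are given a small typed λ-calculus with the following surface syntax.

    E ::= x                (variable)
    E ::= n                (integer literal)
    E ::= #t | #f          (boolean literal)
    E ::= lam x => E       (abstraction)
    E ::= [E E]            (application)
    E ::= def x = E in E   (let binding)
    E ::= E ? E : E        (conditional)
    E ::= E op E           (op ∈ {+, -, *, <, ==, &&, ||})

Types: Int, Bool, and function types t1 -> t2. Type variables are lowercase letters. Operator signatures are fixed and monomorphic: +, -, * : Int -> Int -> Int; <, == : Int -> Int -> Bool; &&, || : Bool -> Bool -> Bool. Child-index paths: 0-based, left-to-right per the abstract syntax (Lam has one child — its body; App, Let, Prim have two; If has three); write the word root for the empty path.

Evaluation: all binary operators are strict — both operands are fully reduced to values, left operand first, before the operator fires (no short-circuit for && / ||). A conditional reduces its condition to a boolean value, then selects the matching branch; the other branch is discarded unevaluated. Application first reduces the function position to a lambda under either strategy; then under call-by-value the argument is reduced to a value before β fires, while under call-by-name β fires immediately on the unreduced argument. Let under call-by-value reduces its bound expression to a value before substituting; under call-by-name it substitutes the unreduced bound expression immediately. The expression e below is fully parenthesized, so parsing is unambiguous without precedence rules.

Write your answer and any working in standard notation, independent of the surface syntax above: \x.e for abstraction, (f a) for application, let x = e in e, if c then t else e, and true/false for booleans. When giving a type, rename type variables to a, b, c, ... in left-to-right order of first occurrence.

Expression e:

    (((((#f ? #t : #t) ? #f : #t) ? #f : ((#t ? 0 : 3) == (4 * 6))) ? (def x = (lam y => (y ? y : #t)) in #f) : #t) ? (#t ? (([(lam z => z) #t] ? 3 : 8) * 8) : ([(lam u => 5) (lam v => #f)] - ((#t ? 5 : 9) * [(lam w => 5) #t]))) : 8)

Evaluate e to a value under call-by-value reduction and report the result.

Working:
step 0: (if (if (if (if (if false then true else true) then false else true) then false else ((if true then 0 else 3) == (4 * 6))) then (let x = (\y.(if y then y else true)) in false) else true) then (if true then ((if ((\z.z) true) then 3 else 8) * 8) else (((\u.5) (\v.false)) - ((if true then 5 else 9) * ((\w.5) true)))) else 8)
step 1: [if@0.0.0.0] (if (if (if (if true then false else true) then false else ((if true then 0 else 3) == (4 * 6))) then (let x = (\y.(if y then y else true)) in false) else true) then (if true then ((if ((\z.z) true) then 3 else 8) * 8) else (((\u.5) (\v.false)) - ((if true then 5 else 9) * ((\w.5) true)))) else 8)
step 2: [if@0.0.0] (if (if (if false then false else ((if true then 0 else 3) == (4 * 6))) then (let x = (\y.(if y then y else true)) in false) else true) then (if true then ((if ((\z.z) true) then 3 else 8) * 8) else (((\u.5) (\v.false)) - ((if true then 5 else 9) * ((\w.5) true)))) else 8)
step 3: [if@0.0] (if (if ((if true then 0 else 3) == (4 * 6)) then (let x = (\y.(if y then y else true)) in false) else true) then (if true then ((if ((\z.z) true) then 3 else 8) * 8) else (((\u.5) (\v.false)) - ((if true then 5 else 9) * ((\w.5) true)))) else 8)
step 4: [if@0.0.0] (if (if (0 == (4 * 6)) then (let x = (\y.(if y then y else true)) in false) else true) then (if true then ((if ((\z.z) true) then 3 else 8) * 8) else (((\u.5) (\v.false)) - ((if true then 5 else 9) * ((\w.5) true)))) else 8)
step 5: [delta@0.0.1] (if (if (0 == 24) then (let x = (\y.(if y then y else true)) in false) else true) then (if true then ((if ((\z.z) true) then 3 else 8) * 8) else (((\u.5) (\v.false)) - ((if true then 5 else 9) * ((\w.5) true)))) else 8)
step 6: [delta@0.0] (if (if false then (let x = (\y.(if y then y else true)) in false) else true) then (if true then ((if ((\z.z) true) then 3 else 8) * 8) else (((\u.5) (\v.false)) - ((if true then 5 else 9) * ((\w.5) true)))) else 8)
step 7: [if@0] (if true then (if true then ((if ((\z.z) true) then 3 else 8) * 8) else (((\u.5) (\v.false)) - ((if true then 5 else 9) * ((\w.5) true)))) else 8)
step 8: [if@root] (if true then ((if ((\z.z) true) then 3 else 8) * 8) else (((\u.5) (\v.false)) - ((if true then 5 else 9) * ((\w.5) true))))
step 9: [if@root] ((if ((\z.z) true) then 3 else 8) * 8)
step 10: [beta@0.0] ((if true then 3 else 8) * 8)
step 11: [if@0] (3 * 8)
step 12: [delta@root] 24

Answer: 24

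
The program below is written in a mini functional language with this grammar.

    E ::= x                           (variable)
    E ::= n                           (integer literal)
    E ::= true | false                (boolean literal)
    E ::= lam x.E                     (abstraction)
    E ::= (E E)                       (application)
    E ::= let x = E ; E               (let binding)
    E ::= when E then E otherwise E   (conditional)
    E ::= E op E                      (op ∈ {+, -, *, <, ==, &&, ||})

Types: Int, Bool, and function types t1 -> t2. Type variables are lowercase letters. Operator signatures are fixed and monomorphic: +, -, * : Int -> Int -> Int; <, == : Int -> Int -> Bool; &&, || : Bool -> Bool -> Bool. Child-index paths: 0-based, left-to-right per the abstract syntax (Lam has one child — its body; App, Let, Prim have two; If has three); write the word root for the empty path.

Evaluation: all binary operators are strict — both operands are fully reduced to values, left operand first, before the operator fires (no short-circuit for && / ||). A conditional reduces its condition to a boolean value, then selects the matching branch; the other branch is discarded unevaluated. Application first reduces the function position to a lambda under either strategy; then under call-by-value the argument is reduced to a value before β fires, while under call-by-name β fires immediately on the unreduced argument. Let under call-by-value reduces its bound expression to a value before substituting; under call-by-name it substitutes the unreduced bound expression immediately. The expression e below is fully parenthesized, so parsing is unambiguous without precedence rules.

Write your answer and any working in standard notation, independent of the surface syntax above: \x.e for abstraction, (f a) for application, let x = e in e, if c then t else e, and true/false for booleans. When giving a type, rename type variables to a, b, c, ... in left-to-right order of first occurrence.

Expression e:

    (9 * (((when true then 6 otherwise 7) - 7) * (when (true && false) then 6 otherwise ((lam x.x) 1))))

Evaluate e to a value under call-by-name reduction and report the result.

Working:
step 0: (9 * (((if true then 6 else 7) - 7) * (if (true && false) then 6 else ((\x.x) 1))))
step 1: [if@1.0.0] (9 * ((6 - 7) * (if (true && false) then 6 else ((\x.x) 1))))
step 2: [delta@1.0] (9 * (-1 * (if (true && false) then 6 else ((\x.x) 1))))
step 3: [delta@1.1.0] (9 * (-1 * (if false then 6 else ((\x.x) 1))))
step 4: [if@1.1] (9 * (-1 * ((\x.x) 1)))
step 5: [beta@1.1] (9 * (-1 * 1))
step 6: [delta@1] (9 * -1)
step 7: [delta@root] -9

Answer: -9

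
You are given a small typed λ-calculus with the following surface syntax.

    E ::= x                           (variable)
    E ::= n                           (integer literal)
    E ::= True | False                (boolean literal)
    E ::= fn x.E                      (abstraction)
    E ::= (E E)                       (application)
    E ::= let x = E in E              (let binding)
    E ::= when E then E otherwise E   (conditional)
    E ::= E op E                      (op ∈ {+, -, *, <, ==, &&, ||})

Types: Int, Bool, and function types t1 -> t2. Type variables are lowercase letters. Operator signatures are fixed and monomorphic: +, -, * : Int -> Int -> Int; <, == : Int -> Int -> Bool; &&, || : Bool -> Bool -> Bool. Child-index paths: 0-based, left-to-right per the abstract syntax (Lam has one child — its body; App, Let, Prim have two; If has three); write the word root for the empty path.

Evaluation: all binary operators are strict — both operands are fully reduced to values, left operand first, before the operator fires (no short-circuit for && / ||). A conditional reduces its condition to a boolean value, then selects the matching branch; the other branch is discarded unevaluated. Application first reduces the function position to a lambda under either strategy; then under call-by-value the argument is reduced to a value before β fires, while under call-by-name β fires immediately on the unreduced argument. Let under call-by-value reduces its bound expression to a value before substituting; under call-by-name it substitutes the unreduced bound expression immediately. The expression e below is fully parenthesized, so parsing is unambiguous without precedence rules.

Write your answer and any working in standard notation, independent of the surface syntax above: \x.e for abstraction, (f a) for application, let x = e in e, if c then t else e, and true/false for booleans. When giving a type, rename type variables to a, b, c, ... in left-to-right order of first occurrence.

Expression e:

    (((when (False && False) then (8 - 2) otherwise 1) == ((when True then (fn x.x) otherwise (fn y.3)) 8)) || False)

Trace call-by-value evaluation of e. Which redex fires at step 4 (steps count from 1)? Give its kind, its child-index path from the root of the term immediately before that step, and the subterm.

Working:
step 0: (((if (false && false) then (8 - 2) else 1) == ((if true then (\x.x) else (\y.3)) 8)) || false)
step 1: [delta@0.0.0] (((if false then (8 - 2) else 1) == ((if true then (\x.x) else (\y.3)) 8)) || false)
step 2: [if@0.0] ((1 == ((if true then (\x.x) else (\y.3)) 8)) || false)
step 3: [if@0.1.0] ((1 == ((\x.x) 8)) || false)
step 4: [beta@0.1] ((1 == 8) || false)

Answer: beta at 0.1 : ((\x.x) 8)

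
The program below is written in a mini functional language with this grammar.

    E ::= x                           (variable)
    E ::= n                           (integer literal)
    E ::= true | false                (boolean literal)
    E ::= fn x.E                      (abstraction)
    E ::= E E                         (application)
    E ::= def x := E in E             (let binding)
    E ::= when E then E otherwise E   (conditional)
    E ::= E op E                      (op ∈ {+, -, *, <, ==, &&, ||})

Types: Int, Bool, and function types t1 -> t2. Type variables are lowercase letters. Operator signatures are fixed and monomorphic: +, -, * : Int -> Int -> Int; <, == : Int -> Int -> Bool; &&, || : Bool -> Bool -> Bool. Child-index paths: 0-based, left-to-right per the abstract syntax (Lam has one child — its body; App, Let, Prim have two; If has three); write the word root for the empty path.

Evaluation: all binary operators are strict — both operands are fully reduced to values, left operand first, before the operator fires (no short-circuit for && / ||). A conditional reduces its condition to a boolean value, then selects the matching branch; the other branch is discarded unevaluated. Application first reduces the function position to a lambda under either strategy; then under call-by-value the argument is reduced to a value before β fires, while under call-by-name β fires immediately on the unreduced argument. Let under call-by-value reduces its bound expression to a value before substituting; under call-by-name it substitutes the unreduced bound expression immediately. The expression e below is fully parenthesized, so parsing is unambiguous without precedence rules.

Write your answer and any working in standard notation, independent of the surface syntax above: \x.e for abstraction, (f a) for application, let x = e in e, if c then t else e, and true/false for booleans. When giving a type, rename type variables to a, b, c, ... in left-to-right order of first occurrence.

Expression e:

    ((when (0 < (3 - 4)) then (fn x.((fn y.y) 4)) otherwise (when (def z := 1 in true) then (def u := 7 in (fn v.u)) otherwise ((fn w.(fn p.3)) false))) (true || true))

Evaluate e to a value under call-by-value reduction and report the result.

Answer: 7

Derivation:
step 0: ((if (0 < (3 - 4)) then (\x.((\y.y) 4)) else (if (let z = 1 in true) then (let u = 7 in (\v.u)) else ((\w.(\p.3)) false))) (true || true))
step 1: [delta@0.0.1] ((if (0 < -1) then (\x.((\y.y) 4)) else (if (let z = 1 in true) then (let u = 7 in (\v.u)) else ((\w.(\p.3)) false))) (true || true))
step 2: [delta@0.0] ((if false then (\x.((\y.y) 4)) else (if (let z = 1 in true) then (let u = 7 in (\v.u)) else ((\w.(\p.3)) false))) (true || true))
step 3: [if@0] ((if (let z = 1 in true) then (let u = 7 in (\v.u)) else ((\w.(\p.3)) false)) (true || true))
step 4: [let@0.0] ((if true then (let u = 7 in (\v.u)) else ((\w.(\p.3)) false)) (true || true))
step 5: [if@0] ((let u = 7 in (\v.u)) (true || true))
step 6: [let@0] ((\v.7) (true || true))
step 7: [delta@1] ((\v.7) true)
step 8: [beta@root] 7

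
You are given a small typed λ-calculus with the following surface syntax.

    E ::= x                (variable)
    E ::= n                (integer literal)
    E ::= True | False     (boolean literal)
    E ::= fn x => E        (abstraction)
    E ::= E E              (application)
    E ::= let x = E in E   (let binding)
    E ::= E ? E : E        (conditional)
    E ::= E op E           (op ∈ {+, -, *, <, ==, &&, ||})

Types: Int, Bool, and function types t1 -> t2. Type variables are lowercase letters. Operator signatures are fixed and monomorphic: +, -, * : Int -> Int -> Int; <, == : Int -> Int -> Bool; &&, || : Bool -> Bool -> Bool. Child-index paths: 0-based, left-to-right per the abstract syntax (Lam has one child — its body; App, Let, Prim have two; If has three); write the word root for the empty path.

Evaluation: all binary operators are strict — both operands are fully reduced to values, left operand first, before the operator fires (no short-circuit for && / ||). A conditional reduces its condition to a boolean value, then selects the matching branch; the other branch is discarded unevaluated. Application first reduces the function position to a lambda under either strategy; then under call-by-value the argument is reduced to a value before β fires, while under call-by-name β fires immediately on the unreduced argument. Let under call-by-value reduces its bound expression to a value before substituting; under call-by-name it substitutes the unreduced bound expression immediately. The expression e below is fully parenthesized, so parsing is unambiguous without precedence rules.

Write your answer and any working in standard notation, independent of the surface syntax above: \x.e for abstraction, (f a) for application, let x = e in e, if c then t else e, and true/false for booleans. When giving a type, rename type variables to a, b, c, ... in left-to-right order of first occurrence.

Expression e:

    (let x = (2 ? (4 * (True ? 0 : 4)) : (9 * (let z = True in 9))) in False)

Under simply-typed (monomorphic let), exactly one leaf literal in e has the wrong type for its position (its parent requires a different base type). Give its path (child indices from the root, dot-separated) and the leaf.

Answer: 0.0 : 2

Derivation:
  unify Int ~ Bool
  FAIL: mismatch Int ~ Bool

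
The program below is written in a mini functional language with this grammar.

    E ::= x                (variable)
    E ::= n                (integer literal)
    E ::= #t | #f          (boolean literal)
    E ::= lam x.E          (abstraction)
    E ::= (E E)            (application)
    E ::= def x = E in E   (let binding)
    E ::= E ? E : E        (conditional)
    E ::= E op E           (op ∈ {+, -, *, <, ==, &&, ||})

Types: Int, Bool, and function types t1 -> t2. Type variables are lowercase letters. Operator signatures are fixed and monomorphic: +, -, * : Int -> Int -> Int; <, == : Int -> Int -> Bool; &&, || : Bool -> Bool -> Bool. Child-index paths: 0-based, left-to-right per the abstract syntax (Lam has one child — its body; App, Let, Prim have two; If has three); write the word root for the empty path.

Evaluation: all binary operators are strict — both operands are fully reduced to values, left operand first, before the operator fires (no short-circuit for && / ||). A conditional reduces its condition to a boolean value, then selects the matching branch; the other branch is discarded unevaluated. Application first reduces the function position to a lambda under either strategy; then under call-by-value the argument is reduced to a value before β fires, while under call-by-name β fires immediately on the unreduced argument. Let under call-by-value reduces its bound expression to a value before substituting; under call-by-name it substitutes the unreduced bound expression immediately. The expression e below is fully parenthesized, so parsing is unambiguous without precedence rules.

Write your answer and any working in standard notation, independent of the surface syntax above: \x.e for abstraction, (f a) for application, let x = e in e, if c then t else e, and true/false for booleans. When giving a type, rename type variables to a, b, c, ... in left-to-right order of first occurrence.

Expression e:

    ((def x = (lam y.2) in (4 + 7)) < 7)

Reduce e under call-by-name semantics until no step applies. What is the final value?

Working:
step 0: ((let x = (\y.2) in (4 + 7)) < 7)
step 1: [let@0] ((4 + 7) < 7)
step 2: [delta@0] (11 < 7)
step 3: [delta@root] false

Answer: false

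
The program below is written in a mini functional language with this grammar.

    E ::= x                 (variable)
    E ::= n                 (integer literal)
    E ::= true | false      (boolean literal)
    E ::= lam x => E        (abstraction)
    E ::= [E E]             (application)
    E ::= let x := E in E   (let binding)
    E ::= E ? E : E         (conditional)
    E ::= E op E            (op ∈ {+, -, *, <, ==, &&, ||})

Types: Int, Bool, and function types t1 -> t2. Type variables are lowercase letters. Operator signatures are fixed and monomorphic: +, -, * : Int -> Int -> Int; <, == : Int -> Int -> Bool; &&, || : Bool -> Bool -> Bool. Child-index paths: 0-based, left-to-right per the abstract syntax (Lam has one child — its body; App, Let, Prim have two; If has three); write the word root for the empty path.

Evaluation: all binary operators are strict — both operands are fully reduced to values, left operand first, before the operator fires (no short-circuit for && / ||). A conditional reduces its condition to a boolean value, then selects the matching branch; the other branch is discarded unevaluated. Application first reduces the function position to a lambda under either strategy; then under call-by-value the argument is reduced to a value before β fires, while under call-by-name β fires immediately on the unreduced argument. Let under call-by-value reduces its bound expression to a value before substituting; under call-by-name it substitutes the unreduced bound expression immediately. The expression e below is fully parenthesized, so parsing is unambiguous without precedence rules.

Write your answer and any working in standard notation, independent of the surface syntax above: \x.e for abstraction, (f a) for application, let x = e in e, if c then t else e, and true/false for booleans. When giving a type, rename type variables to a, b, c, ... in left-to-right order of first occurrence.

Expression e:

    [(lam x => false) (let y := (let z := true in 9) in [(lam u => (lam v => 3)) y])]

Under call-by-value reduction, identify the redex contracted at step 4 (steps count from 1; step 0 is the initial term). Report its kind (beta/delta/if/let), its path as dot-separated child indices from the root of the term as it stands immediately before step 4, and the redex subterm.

Working:
step 0: ((\x.false) (let y = (let z = true in 9) in ((\u.(\v.3)) y)))
step 1: [let@1.0] ((\x.false) (let y = 9 in ((\u.(\v.3)) y)))
step 2: [let@1] ((\x.false) ((\u.(\v.3)) 9))
step 3: [beta@1] ((\x.false) (\v.3))
step 4: [beta@root] false

Answer: beta at root : ((\x.false) (\v.3))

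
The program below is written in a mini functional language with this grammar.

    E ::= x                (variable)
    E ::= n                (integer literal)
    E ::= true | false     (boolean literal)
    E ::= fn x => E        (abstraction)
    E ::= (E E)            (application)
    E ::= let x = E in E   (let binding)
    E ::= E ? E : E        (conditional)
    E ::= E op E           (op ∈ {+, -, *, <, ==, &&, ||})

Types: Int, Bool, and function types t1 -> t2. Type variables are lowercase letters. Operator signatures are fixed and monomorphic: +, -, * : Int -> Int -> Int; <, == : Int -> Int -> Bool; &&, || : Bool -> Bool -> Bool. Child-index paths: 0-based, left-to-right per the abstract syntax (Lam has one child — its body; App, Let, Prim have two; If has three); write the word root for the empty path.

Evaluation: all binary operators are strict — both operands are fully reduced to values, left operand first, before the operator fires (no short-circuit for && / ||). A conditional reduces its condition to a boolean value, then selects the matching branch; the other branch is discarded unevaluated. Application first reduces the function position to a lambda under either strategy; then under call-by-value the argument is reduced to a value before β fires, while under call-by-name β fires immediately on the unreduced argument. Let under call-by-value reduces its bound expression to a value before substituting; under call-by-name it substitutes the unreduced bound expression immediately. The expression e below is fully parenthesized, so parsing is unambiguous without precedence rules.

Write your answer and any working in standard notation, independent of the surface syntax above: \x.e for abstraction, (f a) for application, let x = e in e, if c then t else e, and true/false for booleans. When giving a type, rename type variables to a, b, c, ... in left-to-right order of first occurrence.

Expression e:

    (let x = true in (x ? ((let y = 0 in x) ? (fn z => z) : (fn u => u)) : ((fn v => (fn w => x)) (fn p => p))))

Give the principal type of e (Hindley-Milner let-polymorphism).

Trace:
let x : Bool
x : Bool
  unify Bool ~ Bool
let y : Int
x : Bool
  unify Bool ~ Bool
z : a
\z._ : a -> a
u : b
\u._ : b -> b
  unify a -> a ~ b -> b
  unify a ~ b
  unify b ~ b
x : Bool
\w._ : d -> Bool
\v._ : c -> d -> Bool
p : e
\p._ : e -> e
  unify c -> d -> Bool ~ (e -> e) -> f
  unify c ~ e -> e
  unify d -> Bool ~ f
_ _ : d -> Bool
  unify b -> b ~ d -> Bool
  unify b ~ d
  unify d ~ Bool

Answer: Bool -> Bool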